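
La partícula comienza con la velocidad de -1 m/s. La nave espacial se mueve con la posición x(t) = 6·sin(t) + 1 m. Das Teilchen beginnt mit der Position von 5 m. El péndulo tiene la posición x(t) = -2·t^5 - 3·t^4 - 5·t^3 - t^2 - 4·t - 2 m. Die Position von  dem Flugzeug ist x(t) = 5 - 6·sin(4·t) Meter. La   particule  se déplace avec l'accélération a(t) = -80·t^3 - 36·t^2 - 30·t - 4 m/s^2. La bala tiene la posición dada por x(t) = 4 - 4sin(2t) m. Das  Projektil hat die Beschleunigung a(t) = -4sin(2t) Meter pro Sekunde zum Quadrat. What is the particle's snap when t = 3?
To solve this, we need to take 2 derivatives of our acceleration equation a(t) = -80·t^3 - 36·t^2 - 30·t - 4. Taking d/dt of a(t), we find j(t) = -240·t^2 - 72·t - 30. Taking d/dt of j(t), we find s(t) = -480·t - 72. We have snap s(t) = -480·t - 72. Substituting t = 3: s(3) = -1512.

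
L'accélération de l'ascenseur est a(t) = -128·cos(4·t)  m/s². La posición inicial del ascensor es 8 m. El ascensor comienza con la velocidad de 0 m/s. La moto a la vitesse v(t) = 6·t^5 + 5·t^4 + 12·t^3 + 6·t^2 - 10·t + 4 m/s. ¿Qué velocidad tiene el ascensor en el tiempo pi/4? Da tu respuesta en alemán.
Um dies zu lösen, müssen wir 1 Stammfunktion unserer Gleichung für die Beschleunigung a(t) = -128·cos(4·t) finden. Die Stammfunktion von der Beschleunigung ist die Geschwindigkeit. Mit v(0) = 0 erhalten wir v(t) = -32·sin(4·t). Aus der Gleichung für die Geschwindigkeit v(t) = -32·sin(4·t), setzen wir t = pi/4 ein und erhalten v = 0.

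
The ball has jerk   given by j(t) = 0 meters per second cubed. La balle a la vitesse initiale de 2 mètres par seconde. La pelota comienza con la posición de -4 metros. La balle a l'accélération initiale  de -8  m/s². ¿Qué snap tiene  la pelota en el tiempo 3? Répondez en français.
Pour résoudre ceci, nous devons prendre 1 dérivée de notre équation du jerk j(t) = 0. En dérivant le jerk, nous obtenons le snap: s(t) = 0. En utilisant s(t) = 0 et en substituant t = 3, nous trouvons s = 0.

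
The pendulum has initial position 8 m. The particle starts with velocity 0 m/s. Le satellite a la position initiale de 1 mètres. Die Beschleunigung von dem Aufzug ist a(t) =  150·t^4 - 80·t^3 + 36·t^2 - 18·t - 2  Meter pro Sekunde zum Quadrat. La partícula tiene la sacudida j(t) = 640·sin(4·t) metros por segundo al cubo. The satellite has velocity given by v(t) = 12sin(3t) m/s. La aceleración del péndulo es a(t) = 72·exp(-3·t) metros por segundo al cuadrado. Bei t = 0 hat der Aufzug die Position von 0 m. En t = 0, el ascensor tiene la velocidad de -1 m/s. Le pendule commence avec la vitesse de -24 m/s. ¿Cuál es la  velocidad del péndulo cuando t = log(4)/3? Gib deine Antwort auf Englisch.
To find the answer, we compute 1 integral of a(t) = 72·exp(-3·t). The integral of acceleration is velocity. Using v(0) = -24, we get v(t) = -24·exp(-3·t). We have velocity v(t) = -24·exp(-3·t). Substituting t = log(4)/3: v(log(4)/3) = -6.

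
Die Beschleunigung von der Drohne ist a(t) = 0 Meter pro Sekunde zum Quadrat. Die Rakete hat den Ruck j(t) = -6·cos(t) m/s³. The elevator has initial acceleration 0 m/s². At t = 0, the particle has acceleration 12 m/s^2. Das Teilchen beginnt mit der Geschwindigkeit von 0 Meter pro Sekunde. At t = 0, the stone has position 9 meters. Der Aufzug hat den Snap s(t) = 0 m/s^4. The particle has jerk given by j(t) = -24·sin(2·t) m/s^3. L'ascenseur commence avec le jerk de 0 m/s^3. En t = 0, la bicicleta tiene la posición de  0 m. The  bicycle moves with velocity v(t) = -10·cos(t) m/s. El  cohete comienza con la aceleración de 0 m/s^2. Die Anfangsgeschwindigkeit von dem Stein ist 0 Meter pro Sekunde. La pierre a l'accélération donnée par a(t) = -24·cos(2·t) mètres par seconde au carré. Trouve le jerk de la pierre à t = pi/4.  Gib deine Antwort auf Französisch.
Pour résoudre ceci, nous devons prendre 1 dérivée de notre équation de l'accélération a(t) = -24·cos(2·t). En prenant d/dt de a(t), nous trouvons j(t) = 48·sin(2·t). En utilisant j(t) = 48·sin(2·t) et en substituant t = pi/4, nous trouvons j = 48.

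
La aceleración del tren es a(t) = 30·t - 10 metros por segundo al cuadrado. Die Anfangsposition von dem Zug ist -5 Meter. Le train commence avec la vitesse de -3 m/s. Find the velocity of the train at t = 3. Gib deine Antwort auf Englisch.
To find the answer, we compute 1 integral of a(t) = 30·t - 10. The integral of acceleration, with v(0) = -3, gives velocity: v(t) = 15·t^2 - 10·t - 3. We have velocity v(t) = 15·t^2 - 10·t - 3. Substituting t = 3: v(3) = 102.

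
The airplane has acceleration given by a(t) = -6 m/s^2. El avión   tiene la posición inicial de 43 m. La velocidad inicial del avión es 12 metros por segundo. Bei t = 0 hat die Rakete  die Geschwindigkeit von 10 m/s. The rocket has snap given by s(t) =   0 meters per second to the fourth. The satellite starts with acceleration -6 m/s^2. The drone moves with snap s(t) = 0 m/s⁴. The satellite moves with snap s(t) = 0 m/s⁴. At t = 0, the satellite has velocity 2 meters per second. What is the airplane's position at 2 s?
To solve this, we need to take 2 integrals of our acceleration equation a(t) = -6. Taking ∫a(t)dt and applying v(0) = 12, we find v(t) = 12 - 6·t. The integral of velocity, with x(0) = 43, gives position: x(t) = -3·t^2 + 12·t + 43. We have position x(t) = -3·t^2 + 12·t + 43. Substituting t = 2: x(2) = 55.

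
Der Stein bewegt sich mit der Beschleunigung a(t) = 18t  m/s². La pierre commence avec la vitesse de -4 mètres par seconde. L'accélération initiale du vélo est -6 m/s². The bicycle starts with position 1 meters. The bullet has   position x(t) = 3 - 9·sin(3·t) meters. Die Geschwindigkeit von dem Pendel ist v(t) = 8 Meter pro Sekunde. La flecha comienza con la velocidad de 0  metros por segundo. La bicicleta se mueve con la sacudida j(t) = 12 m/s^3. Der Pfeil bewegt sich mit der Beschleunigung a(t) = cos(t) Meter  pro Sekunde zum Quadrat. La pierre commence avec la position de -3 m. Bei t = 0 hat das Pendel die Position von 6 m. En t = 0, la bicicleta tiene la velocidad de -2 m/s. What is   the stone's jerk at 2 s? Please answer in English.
To solve this, we need to take 1 derivative of our acceleration equation a(t) = 18·t. Differentiating acceleration, we get jerk: j(t) = 18. From the given jerk equation j(t) = 18, we substitute t = 2 to get j = 18.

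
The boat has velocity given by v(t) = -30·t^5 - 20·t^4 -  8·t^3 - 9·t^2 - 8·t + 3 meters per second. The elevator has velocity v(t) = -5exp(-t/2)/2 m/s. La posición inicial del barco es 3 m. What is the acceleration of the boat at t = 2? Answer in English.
Starting from velocity v(t) = -30·t^5 - 20·t^4 - 8·t^3 - 9·t^2 - 8·t + 3, we take 1 derivative. Taking d/dt of v(t), we find a(t) = -150·t^4 - 80·t^3 - 24·t^2 - 18·t - 8. Using a(t) = -150·t^4 - 80·t^3 - 24·t^2 - 18·t - 8 and substituting t = 2, we find a = -3180.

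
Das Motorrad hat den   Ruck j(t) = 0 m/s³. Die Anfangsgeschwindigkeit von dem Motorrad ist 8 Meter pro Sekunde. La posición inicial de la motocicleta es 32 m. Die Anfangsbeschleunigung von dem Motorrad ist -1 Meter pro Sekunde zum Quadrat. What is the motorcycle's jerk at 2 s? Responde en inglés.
We have jerk j(t) = 0. Substituting t = 2: j(2) = 0.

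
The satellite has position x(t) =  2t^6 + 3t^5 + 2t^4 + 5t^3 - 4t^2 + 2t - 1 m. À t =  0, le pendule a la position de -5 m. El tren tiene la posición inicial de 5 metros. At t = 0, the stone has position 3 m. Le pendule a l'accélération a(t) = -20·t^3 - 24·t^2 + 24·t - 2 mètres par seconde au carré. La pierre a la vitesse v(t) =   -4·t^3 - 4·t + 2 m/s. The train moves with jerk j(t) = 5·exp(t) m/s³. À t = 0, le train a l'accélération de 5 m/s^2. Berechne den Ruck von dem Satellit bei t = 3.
Um dies zu lösen, müssen wir 3 Ableitungen unserer Gleichung für die Position x(t) = 2·t^6 + 3·t^5 + 2·t^4 + 5·t^3 - 4·t^2 + 2·t - 1 nehmen. Mit d/dt von x(t) finden wir v(t) = 12·t^5 + 15·t^4 + 8·t^3 + 15·t^2 - 8·t + 2. Die Ableitung von der Geschwindigkeit ergibt die Beschleunigung: a(t) = 60·t^4 + 60·t^3 + 24·t^2 + 30·t - 8. Die Ableitung von der Beschleunigung ergibt den Ruck: j(t) = 240·t^3 + 180·t^2 + 48·t + 30. Aus der Gleichung für den Ruck j(t) = 240·t^3 + 180·t^2 + 48·t + 30, setzen wir t = 3 ein und erhalten j = 8274.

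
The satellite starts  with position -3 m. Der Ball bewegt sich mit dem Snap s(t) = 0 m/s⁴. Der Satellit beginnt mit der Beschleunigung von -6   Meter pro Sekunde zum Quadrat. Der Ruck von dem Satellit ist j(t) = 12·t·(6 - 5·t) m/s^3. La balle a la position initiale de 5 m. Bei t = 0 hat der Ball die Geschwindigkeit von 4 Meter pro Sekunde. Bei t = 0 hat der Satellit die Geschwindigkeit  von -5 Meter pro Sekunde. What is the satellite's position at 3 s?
Starting from jerk j(t) = 12·t·(6 - 5·t), we take 3 antiderivatives. The integral of jerk is acceleration. Using a(0) = -6, we get a(t) = -20·t^3 + 36·t^2 - 6. The integral of acceleration, with v(0) = -5, gives velocity: v(t) = -5·t^4 + 12·t^3 - 6·t - 5. The integral of velocity, with x(0) = -3, gives position: x(t) = -t^5 + 3·t^4 - 3·t^2 - 5·t - 3. From the given position equation x(t) = -t^5 + 3·t^4 - 3·t^2 - 5·t - 3, we substitute t = 3 to get x = -45.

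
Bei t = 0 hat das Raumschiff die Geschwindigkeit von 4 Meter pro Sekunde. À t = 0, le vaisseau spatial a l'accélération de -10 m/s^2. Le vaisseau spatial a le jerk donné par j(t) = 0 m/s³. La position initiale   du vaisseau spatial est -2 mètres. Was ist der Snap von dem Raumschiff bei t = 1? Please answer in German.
Ausgehend von dem Ruck j(t) = 0, nehmen wir 1 Ableitung. Mit d/dt von j(t) finden wir s(t) = 0. Aus der Gleichung für den Snap s(t) = 0, setzen wir t = 1 ein und erhalten s = 0.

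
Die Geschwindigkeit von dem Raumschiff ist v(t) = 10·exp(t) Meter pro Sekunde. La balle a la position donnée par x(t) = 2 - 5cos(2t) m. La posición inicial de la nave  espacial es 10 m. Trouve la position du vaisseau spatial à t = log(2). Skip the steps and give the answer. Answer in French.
La réponse est 20.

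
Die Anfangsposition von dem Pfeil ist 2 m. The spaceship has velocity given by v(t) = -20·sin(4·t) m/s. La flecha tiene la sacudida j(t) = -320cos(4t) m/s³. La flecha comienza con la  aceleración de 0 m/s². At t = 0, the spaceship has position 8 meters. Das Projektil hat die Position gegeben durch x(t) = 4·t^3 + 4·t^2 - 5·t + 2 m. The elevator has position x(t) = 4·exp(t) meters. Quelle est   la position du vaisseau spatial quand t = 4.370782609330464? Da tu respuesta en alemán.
Um dies zu lösen, müssen wir 1 Stammfunktion unserer Gleichung für die Geschwindigkeit v(t) = -20·sin(4·t) finden. Mit ∫v(t)dt und Anwendung von x(0) = 8, finden wir x(t) = 5·cos(4·t) + 3. Mit x(t) = 5·cos(4·t) + 3 und Einsetzen von t = 4.370782609330464, finden wir x = 4.01475568085246.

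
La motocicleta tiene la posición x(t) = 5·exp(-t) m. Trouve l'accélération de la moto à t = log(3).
Pour résoudre ceci, nous devons prendre 2 dérivées de notre équation de la position x(t) = 5·exp(-t). En prenant d/dt de x(t), nous trouvons v(t) = -5·exp(-t). En prenant d/dt de v(t), nous trouvons a(t) = 5·exp(-t). En utilisant a(t) = 5·exp(-t) et en substituant t = log(3), nous trouvons a = 5/3.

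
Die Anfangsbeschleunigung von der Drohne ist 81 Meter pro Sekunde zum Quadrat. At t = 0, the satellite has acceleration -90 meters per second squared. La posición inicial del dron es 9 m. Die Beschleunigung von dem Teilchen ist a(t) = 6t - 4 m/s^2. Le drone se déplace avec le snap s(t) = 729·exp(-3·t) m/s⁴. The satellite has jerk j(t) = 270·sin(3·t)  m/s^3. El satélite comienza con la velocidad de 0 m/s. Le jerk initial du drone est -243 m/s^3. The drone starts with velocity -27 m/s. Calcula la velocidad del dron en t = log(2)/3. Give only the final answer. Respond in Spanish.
La velocidad en t = log(2)/3 es v = -27/2.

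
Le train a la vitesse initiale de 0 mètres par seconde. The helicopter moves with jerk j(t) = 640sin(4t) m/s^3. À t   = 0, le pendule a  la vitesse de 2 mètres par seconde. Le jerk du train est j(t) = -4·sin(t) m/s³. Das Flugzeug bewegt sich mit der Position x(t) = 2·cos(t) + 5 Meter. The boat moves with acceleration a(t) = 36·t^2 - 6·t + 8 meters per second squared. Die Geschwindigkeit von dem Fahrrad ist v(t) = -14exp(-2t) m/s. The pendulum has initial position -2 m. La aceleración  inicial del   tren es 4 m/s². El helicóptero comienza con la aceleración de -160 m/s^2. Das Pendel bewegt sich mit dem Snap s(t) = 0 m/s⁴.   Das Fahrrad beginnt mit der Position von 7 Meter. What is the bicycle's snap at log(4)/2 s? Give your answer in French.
En partant de la vitesse v(t) = -14·exp(-2·t), nous prenons 3 dérivées. En dérivant la vitesse, nous obtenons l'accélération: a(t) = 28·exp(-2·t). En prenant d/dt de a(t), nous trouvons j(t) = -56·exp(-2·t). La dérivée du jerk donne le snap: s(t) = 112·exp(-2·t). En utilisant s(t) = 112·exp(-2·t) et en substituant t = log(4)/2, nous trouvons s = 28.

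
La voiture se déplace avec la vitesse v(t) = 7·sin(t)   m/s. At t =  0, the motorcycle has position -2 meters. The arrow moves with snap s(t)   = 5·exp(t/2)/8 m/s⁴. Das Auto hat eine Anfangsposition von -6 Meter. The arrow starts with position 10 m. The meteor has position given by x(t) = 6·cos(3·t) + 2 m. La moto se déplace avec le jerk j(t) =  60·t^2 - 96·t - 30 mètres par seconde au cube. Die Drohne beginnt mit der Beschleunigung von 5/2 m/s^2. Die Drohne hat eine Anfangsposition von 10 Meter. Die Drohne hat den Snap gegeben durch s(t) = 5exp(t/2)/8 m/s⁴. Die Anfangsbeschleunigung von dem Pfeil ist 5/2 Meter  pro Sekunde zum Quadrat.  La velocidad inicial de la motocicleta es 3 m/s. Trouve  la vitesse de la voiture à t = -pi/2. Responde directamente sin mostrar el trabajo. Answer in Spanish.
La respuesta es -7.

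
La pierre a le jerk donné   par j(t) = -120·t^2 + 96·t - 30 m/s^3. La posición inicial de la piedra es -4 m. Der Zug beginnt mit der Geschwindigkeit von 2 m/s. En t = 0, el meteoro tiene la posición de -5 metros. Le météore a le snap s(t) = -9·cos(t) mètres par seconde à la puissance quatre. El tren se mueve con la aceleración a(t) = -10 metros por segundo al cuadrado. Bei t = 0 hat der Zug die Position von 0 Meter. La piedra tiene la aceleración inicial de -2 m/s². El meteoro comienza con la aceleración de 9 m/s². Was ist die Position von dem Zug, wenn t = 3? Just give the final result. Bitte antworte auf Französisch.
La position à t = 3 est x = -39.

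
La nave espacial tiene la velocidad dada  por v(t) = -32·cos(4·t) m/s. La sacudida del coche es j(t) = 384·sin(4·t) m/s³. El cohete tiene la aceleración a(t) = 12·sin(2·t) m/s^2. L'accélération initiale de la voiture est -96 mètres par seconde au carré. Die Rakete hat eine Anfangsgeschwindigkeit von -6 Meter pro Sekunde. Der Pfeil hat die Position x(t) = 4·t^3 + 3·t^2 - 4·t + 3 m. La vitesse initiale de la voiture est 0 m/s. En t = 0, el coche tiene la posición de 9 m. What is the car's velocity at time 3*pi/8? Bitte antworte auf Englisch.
To solve this, we need to take 2 antiderivatives of our jerk equation j(t) = 384·sin(4·t). The antiderivative of jerk, with a(0) = -96, gives acceleration: a(t) = -96·cos(4·t). The integral of acceleration is velocity. Using v(0) = 0, we get v(t) = -24·sin(4·t). From the given velocity equation v(t) = -24·sin(4·t), we substitute t = 3*pi/8 to get v = 24.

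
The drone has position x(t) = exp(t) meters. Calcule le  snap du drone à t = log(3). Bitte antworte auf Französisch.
Nous devons dériver notre équation de la position x(t) = exp(t) 4 fois. La dérivée de la position donne la vitesse: v(t) = exp(t). En prenant d/dt de v(t), nous trouvons a(t) = exp(t). La dérivée de l'accélération donne le jerk: j(t) = exp(t). En dérivant le jerk, nous obtenons le snap: s(t) = exp(t). Nous avons le snap s(t) = exp(t). En substituant t = log(3): s(log(3)) = 3.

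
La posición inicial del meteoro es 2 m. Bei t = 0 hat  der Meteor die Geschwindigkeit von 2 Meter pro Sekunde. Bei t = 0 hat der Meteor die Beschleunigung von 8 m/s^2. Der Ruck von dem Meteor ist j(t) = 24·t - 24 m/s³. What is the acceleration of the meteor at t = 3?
To find the answer, we compute 1 integral of j(t) = 24·t - 24. Taking ∫j(t)dt and applying a(0) = 8, we find a(t) = 12·t^2 - 24·t + 8. We have acceleration a(t) = 12·t^2 - 24·t + 8. Substituting t = 3: a(3) = 44.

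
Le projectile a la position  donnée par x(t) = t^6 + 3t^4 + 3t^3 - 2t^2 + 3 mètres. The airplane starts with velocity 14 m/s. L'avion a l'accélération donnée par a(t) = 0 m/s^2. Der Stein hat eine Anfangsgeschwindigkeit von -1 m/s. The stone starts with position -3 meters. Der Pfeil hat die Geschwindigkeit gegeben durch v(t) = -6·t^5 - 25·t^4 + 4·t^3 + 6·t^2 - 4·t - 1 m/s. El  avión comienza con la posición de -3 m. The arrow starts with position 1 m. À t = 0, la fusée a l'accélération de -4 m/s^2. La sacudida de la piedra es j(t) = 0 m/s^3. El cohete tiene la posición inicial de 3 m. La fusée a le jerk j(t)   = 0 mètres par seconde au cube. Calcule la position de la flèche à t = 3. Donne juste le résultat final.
x(3) = -1829.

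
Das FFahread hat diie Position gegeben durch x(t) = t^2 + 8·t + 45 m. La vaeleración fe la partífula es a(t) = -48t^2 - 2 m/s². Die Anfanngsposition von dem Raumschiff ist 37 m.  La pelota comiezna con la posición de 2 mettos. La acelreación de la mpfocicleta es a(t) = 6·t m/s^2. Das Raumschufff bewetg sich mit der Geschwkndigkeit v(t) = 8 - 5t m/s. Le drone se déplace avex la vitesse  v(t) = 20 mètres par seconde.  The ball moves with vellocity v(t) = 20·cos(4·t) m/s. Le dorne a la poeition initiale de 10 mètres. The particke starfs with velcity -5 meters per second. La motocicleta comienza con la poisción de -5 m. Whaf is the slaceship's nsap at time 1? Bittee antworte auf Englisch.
We must differentiate our velocity equation v(t) = 8 - 5·t 3 times. The derivative of velocity gives acceleration: a(t) = -5. The derivative of acceleration gives jerk: j(t) = 0. The derivative of jerk gives snap: s(t) = 0. From the given snap equation s(t) = 0, we substitute t = 1 to get s = 0.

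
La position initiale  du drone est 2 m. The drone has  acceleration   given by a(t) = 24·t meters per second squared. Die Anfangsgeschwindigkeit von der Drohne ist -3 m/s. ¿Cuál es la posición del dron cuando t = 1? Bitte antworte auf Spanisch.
Debemos encontrar la integral de nuestra ecuación de la aceleración a(t) = 24·t 2 veces. Tomando ∫a(t)dt y aplicando v(0) = -3, encontramos v(t) = 12·t^2 - 3. Integrando la velocidad y usando la condición inicial x(0) = 2, obtenemos x(t) = 4·t^3 - 3·t + 2. De la ecuación de la posición x(t) = 4·t^3 - 3·t + 2, sustituimos t = 1 para obtener x = 3.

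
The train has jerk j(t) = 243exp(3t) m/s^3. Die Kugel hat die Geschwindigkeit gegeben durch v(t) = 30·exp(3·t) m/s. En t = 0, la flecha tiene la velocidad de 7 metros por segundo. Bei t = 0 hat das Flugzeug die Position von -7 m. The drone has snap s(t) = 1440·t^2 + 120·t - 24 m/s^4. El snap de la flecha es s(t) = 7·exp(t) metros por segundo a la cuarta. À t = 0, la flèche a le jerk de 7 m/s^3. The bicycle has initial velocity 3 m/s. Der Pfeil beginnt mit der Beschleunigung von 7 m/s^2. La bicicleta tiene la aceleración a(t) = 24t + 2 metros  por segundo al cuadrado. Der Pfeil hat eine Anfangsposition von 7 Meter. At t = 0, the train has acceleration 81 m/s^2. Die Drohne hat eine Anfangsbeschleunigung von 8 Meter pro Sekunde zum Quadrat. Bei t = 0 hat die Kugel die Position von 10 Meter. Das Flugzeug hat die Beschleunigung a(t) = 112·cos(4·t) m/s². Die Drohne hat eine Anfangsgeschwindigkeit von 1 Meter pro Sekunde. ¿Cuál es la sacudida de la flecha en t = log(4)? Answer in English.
We must find the antiderivative of our snap equation s(t) = 7·exp(t) 1 time. Integrating snap and using the initial condition j(0) = 7, we get j(t) = 7·exp(t). From the given jerk equation j(t) = 7·exp(t), we substitute t = log(4) to get j = 28.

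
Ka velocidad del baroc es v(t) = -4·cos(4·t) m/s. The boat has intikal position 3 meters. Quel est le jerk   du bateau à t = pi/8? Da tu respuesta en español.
Para resolver esto, necesitamos tomar 2 derivadas de nuestra ecuación de la velocidad v(t) = -4·cos(4·t). Tomando d/dt de v(t), encontramos a(t) = 16·sin(4·t). Tomando d/dt de a(t), encontramos j(t) = 64·cos(4·t). Tenemos la sacudida j(t) = 64·cos(4·t). Sustituyendo t = pi/8: j(pi/8) = 0.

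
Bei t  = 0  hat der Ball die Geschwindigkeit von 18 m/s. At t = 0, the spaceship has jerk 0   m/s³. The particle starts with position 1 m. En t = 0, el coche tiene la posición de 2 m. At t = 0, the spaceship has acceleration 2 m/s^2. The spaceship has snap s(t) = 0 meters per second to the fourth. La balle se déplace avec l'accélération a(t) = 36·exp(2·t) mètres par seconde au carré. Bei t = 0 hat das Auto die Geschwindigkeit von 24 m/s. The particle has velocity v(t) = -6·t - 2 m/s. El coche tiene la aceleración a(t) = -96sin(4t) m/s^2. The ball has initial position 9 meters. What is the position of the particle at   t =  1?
Starting from velocity v(t) = -6·t - 2, we take 1 antiderivative. Taking ∫v(t)dt and applying x(0) = 1, we find x(t) = -3·t^2 - 2·t + 1. We have position x(t) = -3·t^2 - 2·t + 1. Substituting t = 1: x(1) = -4.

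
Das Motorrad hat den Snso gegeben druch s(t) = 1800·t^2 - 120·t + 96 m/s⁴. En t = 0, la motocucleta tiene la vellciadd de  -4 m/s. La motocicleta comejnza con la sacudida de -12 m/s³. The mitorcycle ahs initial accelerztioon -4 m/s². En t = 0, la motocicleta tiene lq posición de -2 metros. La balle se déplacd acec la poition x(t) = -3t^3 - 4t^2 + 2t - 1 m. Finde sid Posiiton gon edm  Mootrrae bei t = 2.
Um dies zu lösen, müssen wir 4 Stammfunktionen unserer Gleichung für den Snap s(t) = 1800·t^2 - 120·t + 96 finden. Die Stammfunktion von dem Snap ist der Ruck. Mit j(0) = -12 erhalten wir j(t) = 600·t^3 - 60·t^2 + 96·t - 12. Die Stammfunktion von dem Ruck ist die Beschleunigung. Mit a(0) = -4 erhalten wir a(t) = 150·t^4 - 20·t^3 + 48·t^2 - 12·t - 4. Mit ∫a(t)dt und Anwendung von v(0) = -4, finden wir v(t) = 30·t^5 - 5·t^4 + 16·t^3 - 6·t^2 - 4·t - 4. Die Stammfunktion von der Geschwindigkeit ist die Position. Mit x(0) = -2 erhalten wir x(t) = 5·t^6 - t^5 + 4·t^4 - 2·t^3 - 2·t^2 - 4·t - 2. Aus der Gleichung für die Position x(t) = 5·t^6 - t^5 + 4·t^4 - 2·t^3 - 2·t^2 - 4·t - 2, setzen wir t = 2 ein und erhalten x = 318.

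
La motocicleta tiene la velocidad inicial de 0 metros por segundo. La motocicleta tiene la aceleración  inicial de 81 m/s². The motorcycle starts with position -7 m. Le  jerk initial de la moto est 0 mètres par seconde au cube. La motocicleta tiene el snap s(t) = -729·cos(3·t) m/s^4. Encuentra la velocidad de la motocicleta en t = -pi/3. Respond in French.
Nous devons intégrer notre équation du snap s(t) = -729·cos(3·t) 3 fois. En intégrant le snap et en utilisant la condition initiale j(0) = 0, nous obtenons j(t) = -243·sin(3·t). En intégrant le jerk et en utilisant la condition initiale a(0) = 81, nous obtenons a(t) = 81·cos(3·t). En intégrant l'accélération et en utilisant la condition initiale v(0) = 0, nous obtenons v(t) = 27·sin(3·t). Nous avons la vitesse v(t) = 27·sin(3·t). En substituant t = -pi/3: v(-pi/3) = 0.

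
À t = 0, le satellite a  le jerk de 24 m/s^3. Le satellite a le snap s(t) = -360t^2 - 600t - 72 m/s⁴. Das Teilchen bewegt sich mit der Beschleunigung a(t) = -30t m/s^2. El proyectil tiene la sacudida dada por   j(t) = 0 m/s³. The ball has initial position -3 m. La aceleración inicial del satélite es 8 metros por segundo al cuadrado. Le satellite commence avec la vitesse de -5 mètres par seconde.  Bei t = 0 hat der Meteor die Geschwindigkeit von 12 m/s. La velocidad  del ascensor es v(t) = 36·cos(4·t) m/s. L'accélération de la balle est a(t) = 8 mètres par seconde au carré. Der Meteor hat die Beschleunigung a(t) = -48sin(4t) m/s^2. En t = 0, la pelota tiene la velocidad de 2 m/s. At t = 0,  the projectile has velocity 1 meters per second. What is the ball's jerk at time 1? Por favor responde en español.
Debemos derivar nuestra ecuación de la aceleración a(t) = 8 1 vez. Tomando d/dt de a(t), encontramos j(t) = 0. Tenemos la sacudida j(t) = 0. Sustituyendo t = 1: j(1) = 0.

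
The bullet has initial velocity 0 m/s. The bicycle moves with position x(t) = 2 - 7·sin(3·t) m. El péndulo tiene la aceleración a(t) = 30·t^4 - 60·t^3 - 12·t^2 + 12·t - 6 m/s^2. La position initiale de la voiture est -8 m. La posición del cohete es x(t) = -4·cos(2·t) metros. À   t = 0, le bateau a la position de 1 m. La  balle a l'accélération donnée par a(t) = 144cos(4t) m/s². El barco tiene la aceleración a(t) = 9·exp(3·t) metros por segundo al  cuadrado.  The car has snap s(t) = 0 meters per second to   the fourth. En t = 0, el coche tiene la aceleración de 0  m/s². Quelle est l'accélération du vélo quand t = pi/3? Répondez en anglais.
We must differentiate our position equation x(t) = 2 - 7·sin(3·t) 2 times. Taking d/dt of x(t), we find v(t) = -21·cos(3·t). Taking d/dt of v(t), we find a(t) = 63·sin(3·t). We have acceleration a(t) = 63·sin(3·t). Substituting t = pi/3: a(pi/3) = 0.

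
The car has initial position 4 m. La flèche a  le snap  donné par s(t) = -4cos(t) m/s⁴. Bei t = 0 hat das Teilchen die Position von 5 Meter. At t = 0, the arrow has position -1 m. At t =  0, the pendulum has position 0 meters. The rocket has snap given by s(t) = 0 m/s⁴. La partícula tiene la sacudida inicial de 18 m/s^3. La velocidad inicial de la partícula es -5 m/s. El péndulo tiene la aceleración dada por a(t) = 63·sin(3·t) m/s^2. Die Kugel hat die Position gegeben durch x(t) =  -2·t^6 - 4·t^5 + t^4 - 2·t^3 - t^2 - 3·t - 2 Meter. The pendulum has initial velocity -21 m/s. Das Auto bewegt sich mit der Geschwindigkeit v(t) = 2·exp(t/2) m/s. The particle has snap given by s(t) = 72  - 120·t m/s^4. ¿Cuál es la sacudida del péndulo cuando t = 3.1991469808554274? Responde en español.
Debemos derivar nuestra ecuación de la aceleración a(t) = 63·sin(3·t) 1 vez. Tomando d/dt de a(t), encontramos j(t) = 189·cos(3·t). De la ecuación de la sacudida j(t) = 189·cos(3·t), sustituimos t = 3.1991469808554274 para obtener j = -186.189710484603.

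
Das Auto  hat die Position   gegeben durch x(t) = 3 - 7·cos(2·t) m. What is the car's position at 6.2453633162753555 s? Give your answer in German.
Aus der Gleichung für die Position x(t) = 3 - 7·cos(2·t), setzen wir t = 6.2453633162753555 ein und erhalten x = -3.97998250581649.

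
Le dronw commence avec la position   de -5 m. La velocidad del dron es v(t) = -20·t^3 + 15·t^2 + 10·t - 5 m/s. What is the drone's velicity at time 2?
We have velocity v(t) = -20·t^3 + 15·t^2 + 10·t - 5. Substituting t = 2: v(2) = -85.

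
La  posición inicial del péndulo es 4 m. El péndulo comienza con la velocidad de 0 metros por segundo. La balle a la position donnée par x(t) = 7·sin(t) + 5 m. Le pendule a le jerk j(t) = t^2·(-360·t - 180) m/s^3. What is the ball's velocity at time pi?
Starting from position x(t) = 7·sin(t) + 5, we take 1 derivative. The derivative of position gives velocity: v(t) = 7·cos(t). We have velocity v(t) = 7·cos(t). Substituting t = pi: v(pi) = -7.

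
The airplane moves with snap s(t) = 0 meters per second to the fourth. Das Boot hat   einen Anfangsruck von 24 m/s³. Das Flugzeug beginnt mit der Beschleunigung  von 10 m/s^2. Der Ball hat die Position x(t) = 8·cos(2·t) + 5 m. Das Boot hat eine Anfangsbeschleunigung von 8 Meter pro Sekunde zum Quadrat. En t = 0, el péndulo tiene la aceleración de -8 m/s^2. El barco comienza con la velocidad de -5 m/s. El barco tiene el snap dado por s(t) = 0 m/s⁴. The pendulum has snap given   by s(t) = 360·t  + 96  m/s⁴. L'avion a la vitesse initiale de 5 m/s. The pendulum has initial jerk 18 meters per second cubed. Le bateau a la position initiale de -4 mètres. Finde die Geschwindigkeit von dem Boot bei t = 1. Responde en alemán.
Ausgehend von dem Snap s(t) = 0, nehmen wir 3 Integrale. Das Integral von dem Snap, mit j(0) = 24, ergibt den Ruck: j(t) = 24. Das Integral von dem Ruck, mit a(0) = 8, ergibt die Beschleunigung: a(t) = 24·t + 8. Das Integral von der Beschleunigung ist die Geschwindigkeit. Mit v(0) = -5 erhalten wir v(t) = 12·t^2 + 8·t - 5. Aus der Gleichung für die Geschwindigkeit v(t) = 12·t^2 + 8·t - 5, setzen wir t = 1 ein und erhalten v = 15.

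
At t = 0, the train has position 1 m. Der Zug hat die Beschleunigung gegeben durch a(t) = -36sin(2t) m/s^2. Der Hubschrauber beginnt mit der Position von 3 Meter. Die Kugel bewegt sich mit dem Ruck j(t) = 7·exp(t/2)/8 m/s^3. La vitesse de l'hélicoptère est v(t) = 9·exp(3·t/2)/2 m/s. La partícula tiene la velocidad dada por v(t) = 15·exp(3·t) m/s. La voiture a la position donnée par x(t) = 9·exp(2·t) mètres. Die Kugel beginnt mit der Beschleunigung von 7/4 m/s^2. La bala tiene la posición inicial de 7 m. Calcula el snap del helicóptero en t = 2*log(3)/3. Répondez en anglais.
We must differentiate our velocity equation v(t) = 9·exp(3·t/2)/2 3 times. Differentiating velocity, we get acceleration: a(t) = 27·exp(3·t/2)/4. Differentiating acceleration, we get jerk: j(t) = 81·exp(3·t/2)/8. The derivative of jerk gives snap: s(t) = 243·exp(3·t/2)/16. From the given snap equation s(t) = 243·exp(3·t/2)/16, we substitute t = 2*log(3)/3 to get s = 729/16.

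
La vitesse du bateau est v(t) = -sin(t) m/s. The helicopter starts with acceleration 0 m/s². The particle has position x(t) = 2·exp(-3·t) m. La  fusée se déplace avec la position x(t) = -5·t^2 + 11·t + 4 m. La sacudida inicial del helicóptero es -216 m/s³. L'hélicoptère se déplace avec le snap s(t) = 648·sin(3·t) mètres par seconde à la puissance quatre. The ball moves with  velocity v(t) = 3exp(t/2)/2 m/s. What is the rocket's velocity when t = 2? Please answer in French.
Nous devons dériver notre équation de la position x(t) = -5·t^2 + 11·t + 4 1 fois. En prenant d/dt de x(t), nous trouvons v(t) = 11 - 10·t. Nous avons la vitesse v(t) = 11 - 10·t. En substituant t = 2: v(2) = -9.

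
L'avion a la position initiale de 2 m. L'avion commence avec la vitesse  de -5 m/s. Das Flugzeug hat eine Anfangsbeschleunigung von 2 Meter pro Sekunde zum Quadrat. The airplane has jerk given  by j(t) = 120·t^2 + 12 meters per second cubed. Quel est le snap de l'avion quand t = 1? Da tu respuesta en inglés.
To solve this, we need to take 1 derivative of our jerk equation j(t) = 120·t^2 + 12. Differentiating jerk, we get snap: s(t) = 240·t. From the given snap equation s(t) = 240·t, we substitute t = 1 to get s = 240.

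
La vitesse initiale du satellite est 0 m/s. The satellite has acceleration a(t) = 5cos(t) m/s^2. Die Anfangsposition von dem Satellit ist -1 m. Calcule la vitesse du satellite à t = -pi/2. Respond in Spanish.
Necesitamos integrar nuestra ecuación de la aceleración a(t) = 5·cos(t) 1 vez. La antiderivada de la aceleración, con v(0) = 0, da la velocidad: v(t) = 5·sin(t). Usando v(t) = 5·sin(t) y sustituyendo t = -pi/2, encontramos v = -5.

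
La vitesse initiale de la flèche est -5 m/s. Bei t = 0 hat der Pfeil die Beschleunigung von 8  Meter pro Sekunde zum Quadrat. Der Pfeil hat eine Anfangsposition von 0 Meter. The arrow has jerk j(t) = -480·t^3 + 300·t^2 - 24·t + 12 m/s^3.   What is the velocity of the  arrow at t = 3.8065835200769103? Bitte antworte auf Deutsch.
Wir müssen unsere Gleichung für den Ruck j(t) = -480·t^3 + 300·t^2 - 24·t + 12 2-mal integrieren. Durch Integration von dem Ruck und Verwendung der Anfangsbedingung a(0) = 8, erhalten wir a(t) = -120·t^4 + 100·t^3 - 12·t^2 + 12·t + 8. Das Integral von der Beschleunigung, mit v(0) = -5, ergibt die Geschwindigkeit: v(t) = -24·t^5 + 25·t^4 - 4·t^3 + 6·t^2 + 8·t - 5. Wir haben die Geschwindigkeit v(t) = -24·t^5 + 25·t^4 - 4·t^3 + 6·t^2 + 8·t - 5. Durch Einsetzen von t = 3.8065835200769103: v(3.8065835200769103) = -14040.9210720055.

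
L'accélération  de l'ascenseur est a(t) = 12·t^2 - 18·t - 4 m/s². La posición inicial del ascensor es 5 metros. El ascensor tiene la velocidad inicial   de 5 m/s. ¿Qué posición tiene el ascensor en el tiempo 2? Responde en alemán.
Ausgehend von der Beschleunigung a(t) = 12·t^2 - 18·t - 4, nehmen wir 2 Integrale. Das Integral von der Beschleunigung ist die Geschwindigkeit. Mit v(0) = 5 erhalten wir v(t) = 4·t^3 - 9·t^2 - 4·t + 5. Durch Integration von der Geschwindigkeit und Verwendung der Anfangsbedingung x(0) = 5, erhalten wir x(t) = t^4 - 3·t^3 - 2·t^2 + 5·t + 5. Mit x(t) = t^4 - 3·t^3 - 2·t^2 + 5·t + 5 und Einsetzen von t = 2, finden wir x = -1.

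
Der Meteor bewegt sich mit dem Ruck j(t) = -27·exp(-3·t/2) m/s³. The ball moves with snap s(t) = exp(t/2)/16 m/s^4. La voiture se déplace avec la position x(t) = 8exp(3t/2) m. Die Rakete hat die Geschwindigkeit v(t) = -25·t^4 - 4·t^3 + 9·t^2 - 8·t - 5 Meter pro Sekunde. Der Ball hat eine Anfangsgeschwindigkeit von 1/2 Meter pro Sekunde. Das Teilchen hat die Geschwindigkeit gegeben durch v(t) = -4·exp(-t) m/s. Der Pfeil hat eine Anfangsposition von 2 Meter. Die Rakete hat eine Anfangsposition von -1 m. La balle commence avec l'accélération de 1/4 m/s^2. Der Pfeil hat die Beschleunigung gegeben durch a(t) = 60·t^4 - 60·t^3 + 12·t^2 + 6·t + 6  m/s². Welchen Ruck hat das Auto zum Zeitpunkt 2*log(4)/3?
Ausgehend von der Position x(t) = 8·exp(3·t/2), nehmen wir 3 Ableitungen. Mit d/dt von x(t) finden wir v(t) = 12·exp(3·t/2). Die Ableitung von der Geschwindigkeit ergibt die Beschleunigung: a(t) = 18·exp(3·t/2). Mit d/dt von a(t) finden wir j(t) = 27·exp(3·t/2). Wir haben den Ruck j(t) = 27·exp(3·t/2). Durch Einsetzen von t = 2*log(4)/3: j(2*log(4)/3) = 108.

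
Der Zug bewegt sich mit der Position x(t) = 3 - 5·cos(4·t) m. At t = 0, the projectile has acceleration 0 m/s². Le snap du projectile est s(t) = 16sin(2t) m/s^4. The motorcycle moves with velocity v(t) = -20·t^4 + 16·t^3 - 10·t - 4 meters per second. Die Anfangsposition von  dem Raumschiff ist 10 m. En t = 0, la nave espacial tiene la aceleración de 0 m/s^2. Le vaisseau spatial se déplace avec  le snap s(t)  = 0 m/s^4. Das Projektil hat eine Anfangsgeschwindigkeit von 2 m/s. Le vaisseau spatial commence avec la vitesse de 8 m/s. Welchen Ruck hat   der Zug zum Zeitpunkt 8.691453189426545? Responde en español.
Para resolver esto, necesitamos tomar 3 derivadas de nuestra ecuación de la posición x(t) = 3 - 5·cos(4·t). Derivando la posición, obtenemos la velocidad: v(t) = 20·sin(4·t). Derivando la velocidad, obtenemos la aceleración: a(t) = 80·cos(4·t). Tomando d/dt de a(t), encontramos j(t) = -320·sin(4·t). Usando j(t) = -320·sin(4·t) y sustituyendo t = 8.691453189426545, encontramos j = 66.1730093157593.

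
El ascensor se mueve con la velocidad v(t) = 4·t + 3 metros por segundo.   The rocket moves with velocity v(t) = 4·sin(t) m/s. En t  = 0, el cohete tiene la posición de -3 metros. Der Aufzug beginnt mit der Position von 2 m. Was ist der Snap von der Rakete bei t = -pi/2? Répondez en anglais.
To solve this, we need to take 3 derivatives of our velocity equation v(t) = 4·sin(t). The derivative of velocity gives acceleration: a(t) = 4·cos(t). Differentiating acceleration, we get jerk: j(t) = -4·sin(t). Taking d/dt of j(t), we find s(t) = -4·cos(t). We have snap s(t) = -4·cos(t). Substituting t = -pi/2: s(-pi/2) = 0.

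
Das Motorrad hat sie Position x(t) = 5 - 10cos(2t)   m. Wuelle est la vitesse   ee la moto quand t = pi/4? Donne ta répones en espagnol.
Debemos derivar nuestra ecuación de la posición x(t) = 5 - 10·cos(2·t) 1 vez. Derivando la posición, obtenemos la velocidad: v(t) = 20·sin(2·t). De la ecuación de la velocidad v(t) = 20·sin(2·t), sustituimos t = pi/4 para obtener v = 20.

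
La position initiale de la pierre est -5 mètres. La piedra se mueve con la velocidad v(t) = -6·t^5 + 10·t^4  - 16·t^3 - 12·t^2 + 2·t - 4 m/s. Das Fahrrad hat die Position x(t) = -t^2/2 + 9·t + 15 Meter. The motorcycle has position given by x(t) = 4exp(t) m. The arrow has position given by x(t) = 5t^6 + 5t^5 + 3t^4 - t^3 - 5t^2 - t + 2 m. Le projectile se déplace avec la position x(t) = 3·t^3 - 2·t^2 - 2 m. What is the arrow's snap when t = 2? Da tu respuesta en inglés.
We must differentiate our position equation x(t) = 5·t^6 + 5·t^5 + 3·t^4 - t^3 - 5·t^2 - t + 2 4 times. Taking d/dt of x(t), we find v(t) = 30·t^5 + 25·t^4 + 12·t^3 - 3·t^2 - 10·t - 1. The derivative of velocity gives acceleration: a(t) = 150·t^4 + 100·t^3 + 36·t^2 - 6·t - 10. Taking d/dt of a(t), we find j(t) = 600·t^3 + 300·t^2 + 72·t - 6. Differentiating jerk, we get snap: s(t) = 1800·t^2 + 600·t + 72. We have snap s(t) = 1800·t^2 + 600·t + 72. Substituting t = 2: s(2) = 8472.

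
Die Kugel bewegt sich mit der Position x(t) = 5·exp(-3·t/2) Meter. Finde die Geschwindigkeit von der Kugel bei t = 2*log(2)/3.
Ausgehend von der Position x(t) = 5·exp(-3·t/2), nehmen wir 1 Ableitung. Durch Ableiten von der Position erhalten wir die Geschwindigkeit: v(t) = -15·exp(-3·t/2)/2. Mit v(t) = -15·exp(-3·t/2)/2 und Einsetzen von t = 2*log(2)/3, finden wir v = -15/4.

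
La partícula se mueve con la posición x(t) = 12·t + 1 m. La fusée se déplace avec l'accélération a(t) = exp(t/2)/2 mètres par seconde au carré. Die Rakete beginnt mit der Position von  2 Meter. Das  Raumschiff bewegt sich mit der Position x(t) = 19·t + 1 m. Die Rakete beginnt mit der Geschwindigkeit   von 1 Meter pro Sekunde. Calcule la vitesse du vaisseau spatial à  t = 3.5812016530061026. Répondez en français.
En partant de la position x(t) = 19·t + 1, nous prenons 1 dérivée. En dérivant la position, nous obtenons la vitesse: v(t) = 19. Nous avons la vitesse v(t) = 19. En substituant t = 3.5812016530061026: v(3.5812016530061026) = 19.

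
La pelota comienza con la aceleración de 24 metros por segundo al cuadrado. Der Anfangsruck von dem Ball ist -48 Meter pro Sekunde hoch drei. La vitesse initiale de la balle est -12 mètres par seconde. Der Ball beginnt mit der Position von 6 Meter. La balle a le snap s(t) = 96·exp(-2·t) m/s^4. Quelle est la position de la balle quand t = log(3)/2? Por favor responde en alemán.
Um dies zu lösen, müssen wir 4 Stammfunktionen unserer Gleichung für den Snap s(t) = 96·exp(-2·t) finden. Das Integral von dem Snap, mit j(0) = -48, ergibt den Ruck: j(t) = -48·exp(-2·t). Das Integral von dem Ruck, mit a(0) = 24, ergibt die Beschleunigung: a(t) = 24·exp(-2·t). Das Integral von der Beschleunigung ist die Geschwindigkeit. Mit v(0) = -12 erhalten wir v(t) = -12·exp(-2·t). Die Stammfunktion von der Geschwindigkeit ist die Position. Mit x(0) = 6 erhalten wir x(t) = 6·exp(-2·t). Mit x(t) = 6·exp(-2·t) und Einsetzen von t = log(3)/2, finden wir x = 2.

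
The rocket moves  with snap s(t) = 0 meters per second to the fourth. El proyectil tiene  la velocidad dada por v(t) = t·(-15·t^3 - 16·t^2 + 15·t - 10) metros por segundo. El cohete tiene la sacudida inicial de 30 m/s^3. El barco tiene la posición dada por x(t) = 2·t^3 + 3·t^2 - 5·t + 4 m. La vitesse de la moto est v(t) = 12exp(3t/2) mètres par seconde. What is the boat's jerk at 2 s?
To solve this, we need to take 3 derivatives of our position equation x(t) = 2·t^3 + 3·t^2 - 5·t + 4. Differentiating position, we get velocity: v(t) = 6·t^2 + 6·t - 5. The derivative of velocity gives acceleration: a(t) = 12·t + 6. Differentiating acceleration, we get jerk: j(t) = 12. Using j(t) = 12 and substituting t = 2, we find j = 12.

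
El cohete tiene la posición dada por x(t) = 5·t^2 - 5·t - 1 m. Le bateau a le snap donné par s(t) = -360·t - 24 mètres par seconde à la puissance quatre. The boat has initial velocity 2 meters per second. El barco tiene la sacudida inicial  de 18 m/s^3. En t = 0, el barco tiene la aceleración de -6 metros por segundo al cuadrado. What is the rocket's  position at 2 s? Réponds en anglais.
We have position x(t) = 5·t^2 - 5·t - 1. Substituting t = 2: x(2) = 9.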